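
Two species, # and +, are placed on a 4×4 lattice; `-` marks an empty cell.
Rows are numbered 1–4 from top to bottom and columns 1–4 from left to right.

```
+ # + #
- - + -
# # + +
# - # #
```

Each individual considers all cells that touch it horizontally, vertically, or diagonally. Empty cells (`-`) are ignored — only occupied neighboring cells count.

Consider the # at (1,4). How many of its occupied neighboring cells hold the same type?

Occupied neighbors of (1,4): (1,3)=+, (2,3)=+.
Same type (#): 0 of 2.

0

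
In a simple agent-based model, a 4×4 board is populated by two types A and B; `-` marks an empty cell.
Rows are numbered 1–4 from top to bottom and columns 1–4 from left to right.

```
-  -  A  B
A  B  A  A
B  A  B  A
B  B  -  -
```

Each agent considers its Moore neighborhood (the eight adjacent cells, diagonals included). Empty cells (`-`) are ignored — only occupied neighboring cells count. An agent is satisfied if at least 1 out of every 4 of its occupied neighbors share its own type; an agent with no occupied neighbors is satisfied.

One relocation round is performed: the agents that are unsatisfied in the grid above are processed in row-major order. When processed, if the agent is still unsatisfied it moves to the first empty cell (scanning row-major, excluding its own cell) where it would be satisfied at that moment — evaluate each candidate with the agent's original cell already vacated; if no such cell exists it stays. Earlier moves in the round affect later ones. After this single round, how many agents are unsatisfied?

Initially unsatisfied (in order): (1,4).
  (1,4) → (1,1).
Resulting grid:
B - A -
A B A A
B A B A
B B - -
All satisfied now.

0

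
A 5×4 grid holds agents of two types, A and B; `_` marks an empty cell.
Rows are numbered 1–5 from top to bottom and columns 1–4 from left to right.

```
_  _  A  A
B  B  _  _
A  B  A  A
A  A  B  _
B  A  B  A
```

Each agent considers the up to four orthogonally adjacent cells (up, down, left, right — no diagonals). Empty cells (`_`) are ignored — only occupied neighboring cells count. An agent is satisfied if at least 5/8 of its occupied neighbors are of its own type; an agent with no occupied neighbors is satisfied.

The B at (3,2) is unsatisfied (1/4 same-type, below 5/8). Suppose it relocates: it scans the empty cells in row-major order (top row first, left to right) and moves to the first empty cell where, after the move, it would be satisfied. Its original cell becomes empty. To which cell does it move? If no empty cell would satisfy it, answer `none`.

Vacating (3,2). Empty cells in order:
  (1,1): 1/1 same-type → satisfied — stop here.

(1,1)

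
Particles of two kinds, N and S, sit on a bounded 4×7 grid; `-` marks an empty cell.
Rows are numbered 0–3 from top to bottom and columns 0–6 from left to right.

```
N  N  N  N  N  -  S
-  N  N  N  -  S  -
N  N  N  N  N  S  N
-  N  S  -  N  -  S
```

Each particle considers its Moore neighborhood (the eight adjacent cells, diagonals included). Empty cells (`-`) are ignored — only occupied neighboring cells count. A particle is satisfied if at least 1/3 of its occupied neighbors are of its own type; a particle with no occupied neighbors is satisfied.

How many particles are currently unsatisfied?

(0,0)N 2/2 ✓
(0,1)N 4/4 ✓
(0,2)N 5/5 ✓
(0,3)N 4/4 ✓
(0,4)N 2/3 ✓
(0,6)S 1/1 ✓
(1,1)N 7/7 ✓
(1,2)N 8/8 ✓
(1,3)N 7/7 ✓
(1,5)S 2/5 ✓
(2,0)N 3/3 ✓
(2,1)N 5/6 ✓
(2,2)N 6/7 ✓
(2,3)N 5/6 ✓
(2,4)N 3/5 ✓
(2,5)S 2/5 ✓
(2,6)N 0/3 ✗
(3,1)N 3/4 ✓
(3,2)S 0/4 ✗
(3,4)N 2/3 ✓
(3,6)S 1/2 ✓
Unsatisfied: (2,6), (3,2) — 2 in total.

2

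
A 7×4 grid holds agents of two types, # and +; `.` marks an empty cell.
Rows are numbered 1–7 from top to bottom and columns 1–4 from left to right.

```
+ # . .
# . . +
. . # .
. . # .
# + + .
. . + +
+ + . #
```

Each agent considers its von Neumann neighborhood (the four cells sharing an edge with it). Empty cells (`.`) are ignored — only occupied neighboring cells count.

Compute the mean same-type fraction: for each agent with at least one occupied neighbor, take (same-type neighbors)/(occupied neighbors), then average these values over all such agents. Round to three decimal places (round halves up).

0.474

Row 1: (1,1)+ 0/2 · (1,2)# 0/1
Row 2: (2,1)# 0/1 · (2,4)+ — no occupied neighbors
Row 3: (3,3)# 1/1
Row 4: (4,3)# 1/2
Row 5: (5,1)# 0/1 · (5,2)+ 1/2 · (5,3)+ 2/3
Row 6: (6,3)+ 2/2 · (6,4)+ 1/2
Row 7: (7,1)+ 1/1 · (7,2)+ 1/1 · (7,4)# 0/1
Sum over 13 agents: 0/2 + 0/1 + 0/1 + 1/1 + 1/2 + 0/1 + 1/2 + 2/3 + 2/2 + 1/2 + 1/1 + 1/1 + 0/1 = 37/6; mean = 37/6 ÷ 13 = 37/78 = 0.474358… → 0.474.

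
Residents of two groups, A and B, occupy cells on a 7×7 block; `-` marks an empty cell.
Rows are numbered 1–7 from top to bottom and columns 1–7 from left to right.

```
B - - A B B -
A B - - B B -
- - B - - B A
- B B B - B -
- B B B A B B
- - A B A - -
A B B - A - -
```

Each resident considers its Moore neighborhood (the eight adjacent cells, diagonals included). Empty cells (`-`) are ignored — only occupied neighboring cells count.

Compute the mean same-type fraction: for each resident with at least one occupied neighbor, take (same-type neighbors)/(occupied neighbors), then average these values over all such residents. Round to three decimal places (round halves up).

0.566

(1,1)B 1/2
(1,4)A 0/2
(1,5)B 3/4
(1,6)B 3/3
(2,1)A 0/2
(2,2)B 2/3
(2,5)B 4/5
(2,6)B 4/5
(3,3)B 4/4
(3,6)B 3/4
(3,7)A 0/3
(4,2)B 4/4
(4,3)B 6/6
(4,4)B 4/5
(4,6)B 3/5
(5,2)B 3/4
(5,3)B 6/7
(5,4)B 4/7
(5,5)A 1/6
(5,6)B 2/4
(5,7)B 2/2
(6,3)A 0/6
(6,4)B 3/7
(6,5)A 2/5
(7,1)A 0/1
(7,2)B 1/3
(7,3)B 2/3
(7,5)A 1/2
Sum over 28 residents: 1/2 + 0/2 + 3/4 + 3/3 + 0/2 + 2/3 + 4/5 + 4/5 + 4/4 + 3/4 + 0/3 + 4/4 + 6/6 + 4/5 + 3/5 + 3/4 + 6/7 + 4/7 + 1/6 + 2/4 + 2/2 + 0/6 + 3/7 + 2/5 + 0/1 + 1/3 + 2/3 + 1/2 = 6653/420; mean = 6653/420 ÷ 28 = 6653/11760 = 0.565731… → 0.566.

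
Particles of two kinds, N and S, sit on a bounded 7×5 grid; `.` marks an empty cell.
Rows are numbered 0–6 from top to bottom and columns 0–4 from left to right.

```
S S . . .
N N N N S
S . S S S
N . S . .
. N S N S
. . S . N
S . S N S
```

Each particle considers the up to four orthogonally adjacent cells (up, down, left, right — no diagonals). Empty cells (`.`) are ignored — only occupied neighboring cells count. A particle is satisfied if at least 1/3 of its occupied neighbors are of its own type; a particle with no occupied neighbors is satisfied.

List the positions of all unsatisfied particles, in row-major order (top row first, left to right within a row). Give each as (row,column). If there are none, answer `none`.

(2,0), (3,0), (4,1), (4,3), (4,4), (5,4), (6,3), (6,4)

(0,0)S 1/2 ✓
(0,1)S 1/2 ✓
(1,0)N 1/3 ✓
(1,1)N 2/3 ✓
(1,2)N 2/3 ✓
(1,3)N 1/3 ✓
(1,4)S 1/2 ✓
(2,0)S 0/2 ✗
(2,2)S 2/3 ✓
(2,3)S 2/3 ✓
(2,4)S 2/2 ✓
(3,0)N 0/1 ✗
(3,2)S 2/2 ✓
(4,1)N 0/1 ✗
(4,2)S 2/4 ✓
(4,3)N 0/2 ✗
(4,4)S 0/2 ✗
(5,2)S 2/2 ✓
(5,4)N 0/2 ✗
(6,0)S 0/0 ✓
(6,2)S 1/2 ✓
(6,3)N 0/2 ✗
(6,4)S 0/2 ✗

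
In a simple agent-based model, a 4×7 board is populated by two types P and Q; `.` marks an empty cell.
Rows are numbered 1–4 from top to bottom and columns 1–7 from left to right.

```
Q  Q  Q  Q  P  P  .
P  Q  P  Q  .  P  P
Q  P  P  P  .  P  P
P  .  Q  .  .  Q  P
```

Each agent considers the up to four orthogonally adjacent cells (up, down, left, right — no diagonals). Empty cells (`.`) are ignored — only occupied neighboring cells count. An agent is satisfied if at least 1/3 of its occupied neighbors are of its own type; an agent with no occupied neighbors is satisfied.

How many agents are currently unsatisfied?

(1,1)Q 1/2 satisfied
(1,2)Q 3/3 satisfied
(1,3)Q 2/3 satisfied
(1,4)Q 2/3 satisfied
(1,5)P 1/2 satisfied
(1,6)P 2/2 satisfied
(2,1)P 0/3 not
(2,2)Q 1/4 not
(2,3)P 1/4 not
(2,4)Q 1/3 satisfied
(2,6)P 3/3 satisfied
(2,7)P 2/2 satisfied
(3,1)Q 0/3 not
(3,2)P 1/3 satisfied
(3,3)P 3/4 satisfied
(3,4)P 1/2 satisfied
(3,6)P 2/3 satisfied
(3,7)P 3/3 satisfied
(4,1)P 0/1 not
(4,3)Q 0/1 not
(4,6)Q 0/2 not
(4,7)P 1/2 satisfied
Unsatisfied: (2,1), (2,2), (2,3), (3,1), (4,1), (4,3), (4,6) — 7 in total.

7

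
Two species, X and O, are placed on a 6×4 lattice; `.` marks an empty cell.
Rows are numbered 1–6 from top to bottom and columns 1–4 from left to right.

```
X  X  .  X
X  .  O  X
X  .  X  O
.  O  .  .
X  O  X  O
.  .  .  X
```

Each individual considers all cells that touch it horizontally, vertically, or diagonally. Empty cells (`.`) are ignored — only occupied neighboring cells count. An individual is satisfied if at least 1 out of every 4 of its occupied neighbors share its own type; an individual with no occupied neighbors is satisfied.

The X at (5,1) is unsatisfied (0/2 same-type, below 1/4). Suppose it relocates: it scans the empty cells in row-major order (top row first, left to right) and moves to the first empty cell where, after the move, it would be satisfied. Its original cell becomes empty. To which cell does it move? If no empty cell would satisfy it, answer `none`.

Vacating (5,1). Empty cells in order:
  (1,3): 3/4 same-type → satisfied — stop here.

(1,3)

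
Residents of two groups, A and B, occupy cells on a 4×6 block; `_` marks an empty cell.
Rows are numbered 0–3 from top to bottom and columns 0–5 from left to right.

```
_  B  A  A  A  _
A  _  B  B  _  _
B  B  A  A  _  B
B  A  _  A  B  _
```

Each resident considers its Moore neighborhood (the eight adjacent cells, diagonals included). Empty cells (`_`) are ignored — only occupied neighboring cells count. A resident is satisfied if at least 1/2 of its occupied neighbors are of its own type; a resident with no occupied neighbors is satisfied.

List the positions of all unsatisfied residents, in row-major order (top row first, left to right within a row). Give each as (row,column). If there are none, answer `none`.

(0,1), (0,2), (1,0), (1,2), (1,3), (2,3), (3,1), (3,4)

Row 0: (0,1)B 1/3 unhappy · (0,2)A 1/4 unhappy · (0,3)A 2/4 ok · (0,4)A 1/2 ok
Row 1: (1,0)A 0/3 unhappy · (1,2)B 3/7 unhappy · (1,3)B 1/6 unhappy
Row 2: (2,0)B 2/4 ok · (2,1)B 3/6 ok · (2,2)A 3/6 ok · (2,3)A 2/5 unhappy · (2,5)B 1/1 ok
Row 3: (3,0)B 2/3 ok · (3,1)A 1/4 unhappy · (3,3)A 2/3 ok · (3,4)B 1/3 unhappy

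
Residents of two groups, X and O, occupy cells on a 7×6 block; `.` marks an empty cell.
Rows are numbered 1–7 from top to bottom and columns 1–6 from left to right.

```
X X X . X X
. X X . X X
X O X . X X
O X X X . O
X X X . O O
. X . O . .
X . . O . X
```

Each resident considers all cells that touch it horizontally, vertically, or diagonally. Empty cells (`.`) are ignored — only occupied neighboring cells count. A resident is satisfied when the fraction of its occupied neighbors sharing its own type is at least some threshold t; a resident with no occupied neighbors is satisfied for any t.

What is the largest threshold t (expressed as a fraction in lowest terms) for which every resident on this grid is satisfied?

1/7

(1,1)X 2/2
(1,2)X 4/4
(1,3)X 3/3
(1,5)X 3/3
(1,6)X 3/3
(2,2)X 6/7
(2,3)X 4/5
(2,5)X 5/5
(2,6)X 5/5
(3,1)X 2/4
(3,2)O 1/7
(3,3)X 5/6
(3,5)X 4/5
(3,6)X 3/4
(4,1)O 1/5
(4,2)X 6/8
(4,3)X 5/6
(4,4)X 4/5
(4,6)O 2/4
(5,1)X 3/4
(5,2)X 5/6
(5,3)X 5/6
(5,5)O 3/4
(5,6)O 2/2
(6,2)X 4/4
(6,4)O 2/3
(7,1)X 1/1
(7,4)O 1/1
(7,6)X — no occupied neighbors
The smallest same-type fraction is 1/7 at (3,2), which reduces to 1/7. Any threshold above that leaves this resident unsatisfied.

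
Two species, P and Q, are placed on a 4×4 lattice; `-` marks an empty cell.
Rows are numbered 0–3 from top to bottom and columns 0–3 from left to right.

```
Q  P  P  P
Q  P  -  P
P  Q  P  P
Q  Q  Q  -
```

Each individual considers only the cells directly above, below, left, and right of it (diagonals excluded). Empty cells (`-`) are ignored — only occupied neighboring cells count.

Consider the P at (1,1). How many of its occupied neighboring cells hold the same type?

1

Occupied neighbors of (1,1): (0,1)=P, (2,1)=Q, (1,0)=Q.
Same type (P): 1 of 3.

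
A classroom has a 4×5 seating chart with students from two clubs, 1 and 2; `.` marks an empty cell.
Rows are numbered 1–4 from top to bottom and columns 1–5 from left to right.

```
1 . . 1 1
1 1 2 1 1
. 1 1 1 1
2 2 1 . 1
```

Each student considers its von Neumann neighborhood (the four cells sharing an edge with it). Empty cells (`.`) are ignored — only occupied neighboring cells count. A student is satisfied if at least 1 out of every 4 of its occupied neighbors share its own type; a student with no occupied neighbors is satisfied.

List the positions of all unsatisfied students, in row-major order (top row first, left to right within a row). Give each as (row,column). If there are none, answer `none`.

(2,3)

Row 1: (1,1)1 1/1 satisfied · (1,4)1 2/2 satisfied · (1,5)1 2/2 satisfied
Row 2: (2,1)1 2/2 satisfied · (2,2)1 2/3 satisfied · (2,3)2 0/3 not · (2,4)1 3/4 satisfied · (2,5)1 3/3 satisfied
Row 3: (3,2)1 2/3 satisfied · (3,3)1 3/4 satisfied · (3,4)1 3/3 satisfied · (3,5)1 3/3 satisfied
Row 4: (4,1)2 1/1 satisfied · (4,2)2 1/3 satisfied · (4,3)1 1/2 satisfied · (4,5)1 1/1 satisfied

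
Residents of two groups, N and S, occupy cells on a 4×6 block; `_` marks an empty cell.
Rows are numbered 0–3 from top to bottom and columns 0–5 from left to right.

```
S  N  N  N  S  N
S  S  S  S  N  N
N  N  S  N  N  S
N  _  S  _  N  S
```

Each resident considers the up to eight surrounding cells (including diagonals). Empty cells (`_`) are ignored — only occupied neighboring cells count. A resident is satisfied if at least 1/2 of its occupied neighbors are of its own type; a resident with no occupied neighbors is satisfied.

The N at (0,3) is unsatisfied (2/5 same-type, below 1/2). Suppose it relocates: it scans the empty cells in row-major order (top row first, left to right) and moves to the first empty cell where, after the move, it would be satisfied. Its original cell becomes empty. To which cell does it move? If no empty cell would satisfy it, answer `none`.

(3,1)

Vacating (0,3). Empty cells in order:
  (3,1): 3/5 same-type → satisfied — stop here.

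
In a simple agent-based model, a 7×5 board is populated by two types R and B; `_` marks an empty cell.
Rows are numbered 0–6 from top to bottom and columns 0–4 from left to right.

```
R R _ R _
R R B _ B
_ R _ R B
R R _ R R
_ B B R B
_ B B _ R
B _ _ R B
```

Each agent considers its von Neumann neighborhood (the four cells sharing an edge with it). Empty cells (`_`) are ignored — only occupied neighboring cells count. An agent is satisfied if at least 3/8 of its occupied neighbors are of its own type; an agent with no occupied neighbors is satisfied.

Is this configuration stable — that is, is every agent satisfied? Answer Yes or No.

Row 0: (0,0)R 2/2 ok · (0,1)R 2/2 ok · (0,3)R 0/0 ok
Row 1: (1,0)R 2/2 ok · (1,1)R 3/4 ok · (1,2)B 0/1 unhappy · (1,4)B 1/1 ok
Row 2: (2,1)R 2/2 ok · (2,3)R 1/2 ok · (2,4)B 1/3 unhappy
Row 3: (3,0)R 1/1 ok · (3,1)R 2/3 ok · (3,3)R 3/3 ok · (3,4)R 1/3 unhappy
Row 4: (4,1)B 2/3 ok · (4,2)B 2/3 ok · (4,3)R 1/3 unhappy · (4,4)B 0/3 unhappy
Row 5: (5,1)B 2/2 ok · (5,2)B 2/2 ok · (5,4)R 0/2 unhappy
Row 6: (6,0)B 0/0 ok · (6,3)R 0/1 unhappy · (6,4)B 0/2 unhappy
For instance (1,2) has only 0/1 same-type neighbors, below 3/8.

No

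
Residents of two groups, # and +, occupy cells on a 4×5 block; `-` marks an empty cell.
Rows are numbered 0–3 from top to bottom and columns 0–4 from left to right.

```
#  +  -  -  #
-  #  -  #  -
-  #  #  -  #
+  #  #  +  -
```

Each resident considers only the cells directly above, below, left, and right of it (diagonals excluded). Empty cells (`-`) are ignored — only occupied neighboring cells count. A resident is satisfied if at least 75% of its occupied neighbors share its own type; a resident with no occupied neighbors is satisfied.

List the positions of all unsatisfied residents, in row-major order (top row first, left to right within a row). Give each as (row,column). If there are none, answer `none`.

(0,0), (0,1), (1,1), (3,0), (3,1), (3,2), (3,3)

Row 0: (0,0)# 0/1 not · (0,1)+ 0/2 not · (0,4)# 0/0 satisfied
Row 1: (1,1)# 1/2 not · (1,3)# 0/0 satisfied
Row 2: (2,1)# 3/3 satisfied · (2,2)# 2/2 satisfied · (2,4)# 0/0 satisfied
Row 3: (3,0)+ 0/1 not · (3,1)# 2/3 not · (3,2)# 2/3 not · (3,3)+ 0/1 not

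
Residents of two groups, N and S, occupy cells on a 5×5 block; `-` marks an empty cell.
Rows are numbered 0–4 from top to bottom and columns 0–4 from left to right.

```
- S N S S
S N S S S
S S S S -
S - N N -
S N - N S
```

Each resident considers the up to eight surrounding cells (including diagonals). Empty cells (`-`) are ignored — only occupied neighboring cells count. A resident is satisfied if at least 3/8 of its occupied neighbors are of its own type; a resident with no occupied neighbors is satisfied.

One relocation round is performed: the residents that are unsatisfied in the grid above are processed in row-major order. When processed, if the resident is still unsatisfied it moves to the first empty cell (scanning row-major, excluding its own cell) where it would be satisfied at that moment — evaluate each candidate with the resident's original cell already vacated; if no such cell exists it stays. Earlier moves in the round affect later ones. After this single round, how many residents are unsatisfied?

Initially unsatisfied (in order): (0,2), (1,1), (4,1), (4,4).
  (0,2) → (3,4).
  (1,1) → (2,4).
  (4,1) → (4,2).
  (4,4) → (0,0).
Resulting grid:
S S - S S
S - S S S
S S S S N
S - N N N
S - N N -
All satisfied now.

0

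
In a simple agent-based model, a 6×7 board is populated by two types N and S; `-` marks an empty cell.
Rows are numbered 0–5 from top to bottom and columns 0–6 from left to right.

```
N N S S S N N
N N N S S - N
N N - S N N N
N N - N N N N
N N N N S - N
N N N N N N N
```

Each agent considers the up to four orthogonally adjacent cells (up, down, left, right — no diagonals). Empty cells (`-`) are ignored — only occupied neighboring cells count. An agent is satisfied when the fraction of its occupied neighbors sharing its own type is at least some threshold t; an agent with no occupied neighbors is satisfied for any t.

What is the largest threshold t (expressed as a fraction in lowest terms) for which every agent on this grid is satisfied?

0/1

(0,0)N 2/2
(0,1)N 2/3
(0,2)S 1/3
(0,3)S 3/3
(0,4)S 2/3
(0,5)N 1/2
(0,6)N 2/2
(1,0)N 3/3
(1,1)N 4/4
(1,2)N 1/3
(1,3)S 3/4
(1,4)S 2/3
(1,6)N 2/2
(2,0)N 3/3
(2,1)N 3/3
(2,3)S 1/3
(2,4)N 2/4
(2,5)N 3/3
(2,6)N 3/3
(3,0)N 3/3
(3,1)N 3/3
(3,3)N 2/3
(3,4)N 3/4
(3,5)N 3/3
(3,6)N 3/3
(4,0)N 3/3
(4,1)N 4/4
(4,2)N 3/3
(4,3)N 3/4
(4,4)S 0/3
(4,6)N 2/2
(5,0)N 2/2
(5,1)N 3/3
(5,2)N 3/3
(5,3)N 3/3
(5,4)N 2/3
(5,5)N 2/2
(5,6)N 2/2
The smallest same-type fraction is 0/3 at (4,4), which reduces to 0/1. Any threshold above that leaves this agent unsatisfied.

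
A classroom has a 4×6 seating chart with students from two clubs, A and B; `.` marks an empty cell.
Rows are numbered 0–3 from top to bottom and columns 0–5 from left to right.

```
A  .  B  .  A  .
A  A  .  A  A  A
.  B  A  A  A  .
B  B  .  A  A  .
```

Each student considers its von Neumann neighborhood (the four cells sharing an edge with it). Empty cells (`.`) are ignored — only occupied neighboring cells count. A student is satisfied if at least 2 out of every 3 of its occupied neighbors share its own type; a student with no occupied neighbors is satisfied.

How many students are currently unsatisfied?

3

(0,0)A 1/1 ✓
(0,2)B 0/0 ✓
(0,4)A 1/1 ✓
(1,0)A 2/2 ✓
(1,1)A 1/2 ✗
(1,3)A 2/2 ✓
(1,4)A 4/4 ✓
(1,5)A 1/1 ✓
(2,1)B 1/3 ✗
(2,2)A 1/2 ✗
(2,3)A 4/4 ✓
(2,4)A 3/3 ✓
(3,0)B 1/1 ✓
(3,1)B 2/2 ✓
(3,3)A 2/2 ✓
(3,4)A 2/2 ✓
Unsatisfied: (1,1), (2,1), (2,2) — 3 in total.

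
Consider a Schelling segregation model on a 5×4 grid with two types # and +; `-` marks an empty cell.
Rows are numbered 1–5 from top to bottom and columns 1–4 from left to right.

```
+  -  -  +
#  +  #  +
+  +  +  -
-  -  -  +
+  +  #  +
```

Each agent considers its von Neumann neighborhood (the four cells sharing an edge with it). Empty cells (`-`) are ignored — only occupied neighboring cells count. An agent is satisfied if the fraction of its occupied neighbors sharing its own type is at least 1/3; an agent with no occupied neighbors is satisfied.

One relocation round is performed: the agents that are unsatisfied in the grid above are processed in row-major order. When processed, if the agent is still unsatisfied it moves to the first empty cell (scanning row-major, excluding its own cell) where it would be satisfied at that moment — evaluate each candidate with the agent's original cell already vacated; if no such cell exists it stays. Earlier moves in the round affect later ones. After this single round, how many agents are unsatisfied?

1

Initially unsatisfied (in order): (1,1), (2,1), (2,3), (5,3).
  (1,1) → (1,2).
  (2,1) → (1,3).
  (2,3) → (4,3).
  (5,3): now satisfied by earlier moves; stays.
Resulting grid:
- + # +
- + - +
+ + + -
- - # +
+ + # +
Unsatisfied now: (1,3).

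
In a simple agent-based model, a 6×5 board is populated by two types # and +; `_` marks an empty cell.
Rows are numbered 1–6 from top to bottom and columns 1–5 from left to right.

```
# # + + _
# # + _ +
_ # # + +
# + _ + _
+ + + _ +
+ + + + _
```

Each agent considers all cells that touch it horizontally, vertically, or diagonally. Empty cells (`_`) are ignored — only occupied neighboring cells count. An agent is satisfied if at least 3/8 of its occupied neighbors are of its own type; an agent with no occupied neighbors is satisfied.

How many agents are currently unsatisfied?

2

Row 1: (1,1)# 3/3 ok · (1,2)# 3/5 ok · (1,3)+ 2/4 ok · (1,4)+ 3/3 ok
Row 2: (2,1)# 4/4 ok · (2,2)# 5/7 ok · (2,3)+ 3/7 ok · (2,5)+ 3/3 ok
Row 3: (3,2)# 4/6 ok · (3,3)# 2/6 unhappy · (3,4)+ 4/5 ok · (3,5)+ 3/3 ok
Row 4: (4,1)# 1/4 unhappy · (4,2)+ 3/6 ok · (4,4)+ 4/5 ok
Row 5: (5,1)+ 4/5 ok · (5,2)+ 6/7 ok · (5,3)+ 6/6 ok · (5,5)+ 2/2 ok
Row 6: (6,1)+ 3/3 ok · (6,2)+ 5/5 ok · (6,3)+ 4/4 ok · (6,4)+ 3/3 ok
Unsatisfied: (3,3), (4,1) — 2 in total.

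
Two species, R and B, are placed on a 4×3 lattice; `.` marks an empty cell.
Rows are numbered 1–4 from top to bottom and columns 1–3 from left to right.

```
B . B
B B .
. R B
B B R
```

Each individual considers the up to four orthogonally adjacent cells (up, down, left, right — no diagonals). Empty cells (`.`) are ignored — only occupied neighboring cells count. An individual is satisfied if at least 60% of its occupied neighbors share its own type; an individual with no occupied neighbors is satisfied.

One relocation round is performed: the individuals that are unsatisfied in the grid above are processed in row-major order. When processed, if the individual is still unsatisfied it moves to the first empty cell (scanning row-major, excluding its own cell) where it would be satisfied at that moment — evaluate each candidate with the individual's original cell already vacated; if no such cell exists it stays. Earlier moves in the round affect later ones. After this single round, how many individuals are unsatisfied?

1

Initially unsatisfied (in order): (2,2), (3,2), (3,3), (4,2), (4,3).
  (2,2) → (1,2).
  (3,2): no empty cell satisfies it; stays.
  (3,3) → (2,2).
  (4,2) → (2,3).
  (4,3): now satisfied by earlier moves; stays.
Resulting grid:
B B B
B B B
. R .
B . R
Unsatisfied now: (3,2).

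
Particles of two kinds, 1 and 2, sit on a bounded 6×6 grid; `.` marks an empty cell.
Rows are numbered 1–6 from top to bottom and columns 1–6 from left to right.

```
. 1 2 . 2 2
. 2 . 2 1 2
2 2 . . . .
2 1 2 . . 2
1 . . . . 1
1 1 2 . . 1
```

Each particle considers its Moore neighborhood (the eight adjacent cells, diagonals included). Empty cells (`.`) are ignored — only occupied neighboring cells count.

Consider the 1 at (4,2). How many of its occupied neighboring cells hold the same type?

1

Occupied neighbors of (4,2): (3,1)=2, (3,2)=2, (4,1)=2, (4,3)=2, (5,1)=1.
Same type (1): 1 of 5.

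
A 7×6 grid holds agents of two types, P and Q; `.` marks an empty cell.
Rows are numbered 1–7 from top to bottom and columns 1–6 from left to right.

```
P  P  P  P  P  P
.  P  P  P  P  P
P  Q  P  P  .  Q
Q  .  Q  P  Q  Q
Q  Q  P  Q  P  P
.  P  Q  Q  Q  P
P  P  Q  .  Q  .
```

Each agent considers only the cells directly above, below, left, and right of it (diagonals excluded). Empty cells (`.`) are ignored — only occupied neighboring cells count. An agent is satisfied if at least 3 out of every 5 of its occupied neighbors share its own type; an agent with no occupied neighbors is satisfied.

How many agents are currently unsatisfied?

(1,1)P 1/1 ✓
(1,2)P 3/3 ✓
(1,3)P 3/3 ✓
(1,4)P 3/3 ✓
(1,5)P 3/3 ✓
(1,6)P 2/2 ✓
(2,2)P 2/3 ✓
(2,3)P 4/4 ✓
(2,4)P 4/4 ✓
(2,5)P 3/3 ✓
(2,6)P 2/3 ✓
(3,1)P 0/2 ✗
(3,2)Q 0/3 ✗
(3,3)P 2/4 ✗
(3,4)P 3/3 ✓
(3,6)Q 1/2 ✗
(4,1)Q 1/2 ✗
(4,3)Q 0/3 ✗
(4,4)P 1/4 ✗
(4,5)Q 1/3 ✗
(4,6)Q 2/3 ✓
(5,1)Q 2/2 ✓
(5,2)Q 1/3 ✗
(5,3)P 0/4 ✗
(5,4)Q 1/4 ✗
(5,5)P 1/4 ✗
(5,6)P 2/3 ✓
(6,2)P 1/3 ✗
(6,3)Q 2/4 ✗
(6,4)Q 3/3 ✓
(6,5)Q 2/4 ✗
(6,6)P 1/2 ✗
(7,1)P 1/1 ✓
(7,2)P 2/3 ✓
(7,3)Q 1/2 ✗
(7,5)Q 1/1 ✓
Unsatisfied: (3,1), (3,2), (3,3), (3,6), (4,1), (4,3), (4,4), (4,5), (5,2), (5,3), (5,4), (5,5), (6,2), (6,3), (6,5), (6,6), (7,3) — 17 in total.

17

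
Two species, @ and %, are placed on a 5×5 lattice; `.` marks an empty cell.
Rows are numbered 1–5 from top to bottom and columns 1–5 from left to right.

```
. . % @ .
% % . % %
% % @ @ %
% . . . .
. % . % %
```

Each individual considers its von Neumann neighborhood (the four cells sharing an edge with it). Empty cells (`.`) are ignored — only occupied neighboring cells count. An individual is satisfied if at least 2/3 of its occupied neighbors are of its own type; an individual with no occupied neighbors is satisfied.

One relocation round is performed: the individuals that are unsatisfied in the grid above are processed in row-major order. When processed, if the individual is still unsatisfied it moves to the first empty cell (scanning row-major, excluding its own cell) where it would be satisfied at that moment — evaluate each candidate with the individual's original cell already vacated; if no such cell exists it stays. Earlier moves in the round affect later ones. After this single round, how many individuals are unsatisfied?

1

Initially unsatisfied (in order): (1,3), (1,4), (2,4), (3,3), (3,4), (3,5).
  (1,3) → (1,1).
  (1,4) → (1,3).
  (2,4) → (1,2).
  (3,3) → (1,4).
  (3,4) → (4,3).
  (3,5): now satisfied by earlier moves; stays.
Resulting grid:
% % @ @ .
% % . . %
% % . . %
% . @ . .
. % . % %
Unsatisfied now: (1,3).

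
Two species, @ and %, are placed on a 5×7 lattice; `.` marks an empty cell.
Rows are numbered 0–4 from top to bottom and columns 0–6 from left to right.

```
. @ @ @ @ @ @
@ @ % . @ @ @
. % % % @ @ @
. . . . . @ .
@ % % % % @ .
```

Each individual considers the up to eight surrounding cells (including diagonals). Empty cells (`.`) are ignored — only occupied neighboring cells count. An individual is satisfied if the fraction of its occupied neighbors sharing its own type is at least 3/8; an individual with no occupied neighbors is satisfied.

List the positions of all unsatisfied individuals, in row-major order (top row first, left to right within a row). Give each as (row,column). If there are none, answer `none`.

(0,1)@ 3/4 satisfied
(0,2)@ 3/4 satisfied
(0,3)@ 3/4 satisfied
(0,4)@ 4/4 satisfied
(0,5)@ 5/5 satisfied
(0,6)@ 3/3 satisfied
(1,0)@ 2/3 satisfied
(1,1)@ 3/6 satisfied
(1,2)% 3/7 satisfied
(1,4)@ 6/7 satisfied
(1,5)@ 8/8 satisfied
(1,6)@ 5/5 satisfied
(2,1)% 2/4 satisfied
(2,2)% 3/4 satisfied
(2,3)% 2/4 satisfied
(2,4)@ 4/5 satisfied
(2,5)@ 6/6 satisfied
(2,6)@ 4/4 satisfied
(3,5)@ 4/5 satisfied
(4,0)@ 0/1 not
(4,1)% 1/2 satisfied
(4,2)% 2/2 satisfied
(4,3)% 2/2 satisfied
(4,4)% 1/3 not
(4,5)@ 1/2 satisfied

(4,0), (4,4)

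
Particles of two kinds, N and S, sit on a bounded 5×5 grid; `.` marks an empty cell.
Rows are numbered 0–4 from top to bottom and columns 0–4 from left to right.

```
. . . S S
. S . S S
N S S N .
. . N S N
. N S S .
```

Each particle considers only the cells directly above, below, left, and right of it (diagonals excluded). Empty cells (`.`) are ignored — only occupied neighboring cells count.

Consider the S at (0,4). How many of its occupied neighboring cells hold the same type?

Occupied neighbors of (0,4): (1,4)=S, (0,3)=S.
Same type (S): 2 of 2.

2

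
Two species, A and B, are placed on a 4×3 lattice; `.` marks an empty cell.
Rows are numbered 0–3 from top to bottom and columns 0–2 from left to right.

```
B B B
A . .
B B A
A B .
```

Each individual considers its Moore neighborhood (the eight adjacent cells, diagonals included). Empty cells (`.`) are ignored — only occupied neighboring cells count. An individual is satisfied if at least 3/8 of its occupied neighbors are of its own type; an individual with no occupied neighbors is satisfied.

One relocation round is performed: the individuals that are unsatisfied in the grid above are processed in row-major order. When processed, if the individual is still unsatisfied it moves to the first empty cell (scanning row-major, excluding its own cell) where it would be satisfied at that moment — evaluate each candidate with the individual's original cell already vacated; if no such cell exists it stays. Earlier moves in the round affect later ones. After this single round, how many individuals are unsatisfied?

3

Initially unsatisfied (in order): (1,0), (2,2), (3,0).
  (1,0): no empty cell satisfies it; stays.
  (2,2): no empty cell satisfies it; stays.
  (3,0): no empty cell satisfies it; stays.
Resulting grid:
B B B
A . .
B B A
A B .
Unsatisfied now: (1,0), (2,2), (3,0).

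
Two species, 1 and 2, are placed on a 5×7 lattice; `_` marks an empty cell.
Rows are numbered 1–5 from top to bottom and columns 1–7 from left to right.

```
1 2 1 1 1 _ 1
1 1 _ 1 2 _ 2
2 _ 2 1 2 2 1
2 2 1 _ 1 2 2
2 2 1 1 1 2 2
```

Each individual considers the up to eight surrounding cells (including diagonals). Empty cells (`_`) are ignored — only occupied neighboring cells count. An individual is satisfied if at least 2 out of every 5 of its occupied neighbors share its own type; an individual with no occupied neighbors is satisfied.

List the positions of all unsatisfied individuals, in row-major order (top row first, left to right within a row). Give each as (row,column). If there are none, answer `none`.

Row 1: (1,1)1 2/3 satisfied · (1,2)2 0/4 not · (1,3)1 3/4 satisfied · (1,4)1 3/4 satisfied · (1,5)1 2/3 satisfied · (1,7)1 0/1 not
Row 2: (2,1)1 2/4 satisfied · (2,2)1 3/6 satisfied · (2,4)1 4/7 satisfied · (2,5)2 2/6 not · (2,7)2 1/3 not
Row 3: (3,1)2 2/4 satisfied · (3,3)2 1/5 not · (3,4)1 3/6 satisfied · (3,5)2 3/6 satisfied · (3,6)2 5/7 satisfied · (3,7)1 0/4 not
Row 4: (4,1)2 4/4 satisfied · (4,2)2 5/7 satisfied · (4,3)1 3/6 satisfied · (4,5)1 3/7 satisfied · (4,6)2 5/8 satisfied · (4,7)2 4/5 satisfied
Row 5: (5,1)2 3/3 satisfied · (5,2)2 3/5 satisfied · (5,3)1 2/4 satisfied · (5,4)1 4/4 satisfied · (5,5)1 2/4 satisfied · (5,6)2 3/5 satisfied · (5,7)2 3/3 satisfied

(1,2), (1,7), (2,5), (2,7), (3,3), (3,7)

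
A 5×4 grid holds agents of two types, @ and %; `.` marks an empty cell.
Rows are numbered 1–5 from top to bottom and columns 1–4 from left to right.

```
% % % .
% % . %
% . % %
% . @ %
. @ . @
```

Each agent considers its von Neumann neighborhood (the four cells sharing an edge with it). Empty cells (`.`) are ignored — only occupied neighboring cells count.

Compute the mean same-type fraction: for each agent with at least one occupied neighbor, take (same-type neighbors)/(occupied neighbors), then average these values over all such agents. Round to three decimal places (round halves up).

(1,1)% 2/2
(1,2)% 3/3
(1,3)% 1/1
(2,1)% 3/3
(2,2)% 2/2
(2,4)% 1/1
(3,1)% 2/2
(3,3)% 1/2
(3,4)% 3/3
(4,1)% 1/1
(4,3)@ 0/2
(4,4)% 1/3
(5,2)@ — no occupied neighbors
(5,4)@ 0/1
Sum over 13 agents: 2/2 + 3/3 + 1/1 + 3/3 + 2/2 + 1/1 + 2/2 + 1/2 + 3/3 + 1/1 + 0/2 + 1/3 + 0/1 = 59/6; mean = 59/6 ÷ 13 = 59/78 = 0.756410… → 0.756.

0.756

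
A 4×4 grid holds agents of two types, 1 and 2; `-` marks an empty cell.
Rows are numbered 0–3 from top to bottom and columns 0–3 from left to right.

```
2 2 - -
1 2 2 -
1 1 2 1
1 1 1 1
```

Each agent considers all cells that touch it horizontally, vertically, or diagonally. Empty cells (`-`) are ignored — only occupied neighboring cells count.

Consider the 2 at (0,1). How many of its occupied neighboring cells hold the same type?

3

Occupied neighbors of (0,1): (0,0)=2, (1,0)=1, (1,1)=2, (1,2)=2.
Same type (2): 3 of 4.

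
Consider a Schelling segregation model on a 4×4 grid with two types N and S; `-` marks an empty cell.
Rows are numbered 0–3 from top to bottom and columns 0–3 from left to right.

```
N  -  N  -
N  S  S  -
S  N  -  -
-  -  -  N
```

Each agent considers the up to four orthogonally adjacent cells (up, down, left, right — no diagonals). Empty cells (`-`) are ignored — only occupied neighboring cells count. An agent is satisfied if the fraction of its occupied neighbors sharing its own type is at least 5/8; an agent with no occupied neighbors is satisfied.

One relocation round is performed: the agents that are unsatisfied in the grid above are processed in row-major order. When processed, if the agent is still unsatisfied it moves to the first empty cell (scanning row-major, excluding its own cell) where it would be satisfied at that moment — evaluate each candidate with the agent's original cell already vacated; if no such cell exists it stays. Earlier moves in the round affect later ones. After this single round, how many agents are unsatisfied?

Initially unsatisfied (in order): (0,2), (1,0), (1,1), (1,2), (2,0), (2,1).
  (0,2) → (0,3).
  (1,0) → (2,3).
  (1,1) → (3,0).
  (1,2): now satisfied by earlier moves; stays.
  (2,0): no empty cell satisfies it; stays.
  (2,1) → (0,1).
Resulting grid:
N N - N
- - S -
S - - N
S - - N
All satisfied now.

0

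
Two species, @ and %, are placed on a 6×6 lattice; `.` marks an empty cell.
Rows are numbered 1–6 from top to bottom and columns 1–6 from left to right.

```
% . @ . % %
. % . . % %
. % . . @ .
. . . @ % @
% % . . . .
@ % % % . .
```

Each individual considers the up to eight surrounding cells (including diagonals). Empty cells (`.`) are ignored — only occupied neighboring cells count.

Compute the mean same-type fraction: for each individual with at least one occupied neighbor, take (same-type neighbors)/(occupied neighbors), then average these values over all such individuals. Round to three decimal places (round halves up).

0.652

(1,1)% 1/1
(1,3)@ 0/1
(1,5)% 3/3
(1,6)% 3/3
(2,2)% 2/3
(2,5)% 3/4
(2,6)% 3/4
(3,2)% 1/1
(3,5)@ 2/5
(4,4)@ 1/2
(4,5)% 0/3
(4,6)@ 1/2
(5,1)% 2/3
(5,2)% 3/4
(6,1)@ 0/3
(6,2)% 3/4
(6,3)% 3/3
(6,4)% 1/1
Sum over 18 individuals: 1/1 + 0/1 + 3/3 + 3/3 + 2/3 + 3/4 + 3/4 + 1/1 + 2/5 + 1/2 + 0/3 + 1/2 + 2/3 + 3/4 + 0/3 + 3/4 + 3/3 + 1/1 = 176/15; mean = 176/15 ÷ 18 = 88/135 = 0.651851… → 0.652.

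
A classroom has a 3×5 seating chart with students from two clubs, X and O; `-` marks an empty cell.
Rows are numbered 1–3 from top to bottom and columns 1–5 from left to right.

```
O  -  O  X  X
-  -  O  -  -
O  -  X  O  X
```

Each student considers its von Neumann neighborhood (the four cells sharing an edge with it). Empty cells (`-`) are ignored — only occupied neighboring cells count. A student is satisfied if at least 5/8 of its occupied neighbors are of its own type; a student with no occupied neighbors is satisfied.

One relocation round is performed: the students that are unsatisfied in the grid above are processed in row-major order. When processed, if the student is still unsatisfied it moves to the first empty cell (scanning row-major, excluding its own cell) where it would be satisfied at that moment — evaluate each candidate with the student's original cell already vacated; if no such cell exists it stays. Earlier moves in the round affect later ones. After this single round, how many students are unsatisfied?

1

Initially unsatisfied (in order): (1,3), (1,4), (2,3), (3,3), (3,4), (3,5).
  (1,3) → (1,2).
  (1,4): now satisfied by earlier moves; stays.
  (2,3) → (2,1).
  (3,3) → (2,3).
  (3,4) → (2,2).
  (3,5): now satisfied by earlier moves; stays.
Resulting grid:
O O - X X
O O X - -
O - - - X
Unsatisfied now: (2,3).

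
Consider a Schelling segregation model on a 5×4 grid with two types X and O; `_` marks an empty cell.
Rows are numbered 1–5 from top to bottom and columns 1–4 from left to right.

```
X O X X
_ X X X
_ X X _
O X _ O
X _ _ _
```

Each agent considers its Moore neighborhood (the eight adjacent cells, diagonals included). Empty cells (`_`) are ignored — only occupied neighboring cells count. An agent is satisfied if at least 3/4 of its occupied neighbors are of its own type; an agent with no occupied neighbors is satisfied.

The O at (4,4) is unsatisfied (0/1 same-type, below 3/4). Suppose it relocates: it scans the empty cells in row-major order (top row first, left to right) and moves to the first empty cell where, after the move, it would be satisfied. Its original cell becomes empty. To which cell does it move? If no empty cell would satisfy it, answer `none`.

(5,4)

Vacating (4,4). Empty cells in order:
  (2,1): 1/4 same-type → still unsatisfied.
  (3,1): 1/4 same-type → still unsatisfied.
  (3,4): 0/3 same-type → still unsatisfied.
  (4,3): 0/3 same-type → still unsatisfied.
  (5,2): 1/3 same-type → still unsatisfied.
  (5,3): 0/1 same-type → still unsatisfied.
  (5,4): 0/0 same-type → satisfied — stop here.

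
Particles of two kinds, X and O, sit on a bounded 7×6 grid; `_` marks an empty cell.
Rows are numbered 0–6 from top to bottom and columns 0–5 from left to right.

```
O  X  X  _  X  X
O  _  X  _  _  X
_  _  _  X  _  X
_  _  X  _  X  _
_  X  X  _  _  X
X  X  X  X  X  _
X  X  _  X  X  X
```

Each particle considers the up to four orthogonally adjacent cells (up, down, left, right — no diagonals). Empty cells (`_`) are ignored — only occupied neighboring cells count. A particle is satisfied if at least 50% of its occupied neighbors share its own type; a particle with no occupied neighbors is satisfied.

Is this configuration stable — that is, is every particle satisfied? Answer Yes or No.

Yes

(0,0)O 1/2 ok
(0,1)X 1/2 ok
(0,2)X 2/2 ok
(0,4)X 1/1 ok
(0,5)X 2/2 ok
(1,0)O 1/1 ok
(1,2)X 1/1 ok
(1,5)X 2/2 ok
(2,3)X 0/0 ok
(2,5)X 1/1 ok
(3,2)X 1/1 ok
(3,4)X 0/0 ok
(4,1)X 2/2 ok
(4,2)X 3/3 ok
(4,5)X 0/0 ok
(5,0)X 2/2 ok
(5,1)X 4/4 ok
(5,2)X 3/3 ok
(5,3)X 3/3 ok
(5,4)X 2/2 ok
(6,0)X 2/2 ok
(6,1)X 2/2 ok
(6,3)X 2/2 ok
(6,4)X 3/3 ok
(6,5)X 1/1 ok
All meet the threshold, so the configuration is stable.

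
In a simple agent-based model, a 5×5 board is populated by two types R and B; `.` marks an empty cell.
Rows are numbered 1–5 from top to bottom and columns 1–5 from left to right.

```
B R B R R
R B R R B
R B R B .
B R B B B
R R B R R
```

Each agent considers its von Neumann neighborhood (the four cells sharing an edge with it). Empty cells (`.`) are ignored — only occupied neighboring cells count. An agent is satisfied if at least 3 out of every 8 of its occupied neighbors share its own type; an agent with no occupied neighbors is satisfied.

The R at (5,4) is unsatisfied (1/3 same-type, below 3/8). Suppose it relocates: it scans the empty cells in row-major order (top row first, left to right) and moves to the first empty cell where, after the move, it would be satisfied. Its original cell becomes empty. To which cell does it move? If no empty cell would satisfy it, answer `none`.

Vacating (5,4). Empty cells in order:
  (3,5): 0/3 same-type → still unsatisfied.

none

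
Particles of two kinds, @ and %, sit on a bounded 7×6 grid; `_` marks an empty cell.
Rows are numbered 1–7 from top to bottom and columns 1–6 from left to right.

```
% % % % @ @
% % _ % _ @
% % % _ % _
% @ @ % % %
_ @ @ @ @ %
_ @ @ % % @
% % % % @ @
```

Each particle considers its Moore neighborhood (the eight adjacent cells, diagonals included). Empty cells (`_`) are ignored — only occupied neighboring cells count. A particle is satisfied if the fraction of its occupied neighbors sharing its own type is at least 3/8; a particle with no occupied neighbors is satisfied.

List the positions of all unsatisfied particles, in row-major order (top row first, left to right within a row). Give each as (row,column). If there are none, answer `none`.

(5,5)

Row 1: (1,1)% 3/3 satisfied · (1,2)% 4/4 satisfied · (1,3)% 4/4 satisfied · (1,4)% 2/3 satisfied · (1,5)@ 2/4 satisfied · (1,6)@ 2/2 satisfied
Row 2: (2,1)% 5/5 satisfied · (2,2)% 7/7 satisfied · (2,4)% 4/5 satisfied · (2,6)@ 2/3 satisfied
Row 3: (3,1)% 4/5 satisfied · (3,2)% 5/7 satisfied · (3,3)% 4/6 satisfied · (3,5)% 4/5 satisfied
Row 4: (4,1)% 2/4 satisfied · (4,2)@ 3/7 satisfied · (4,3)@ 4/7 satisfied · (4,4)% 3/7 satisfied · (4,5)% 4/6 satisfied · (4,6)% 3/4 satisfied
Row 5: (5,2)@ 5/6 satisfied · (5,3)@ 6/8 satisfied · (5,4)@ 4/8 satisfied · (5,5)@ 2/8 not · (5,6)% 3/5 satisfied
Row 6: (6,2)@ 3/6 satisfied · (6,3)@ 4/8 satisfied · (6,4)% 3/8 satisfied · (6,5)% 3/8 satisfied · (6,6)@ 3/5 satisfied
Row 7: (7,1)% 1/2 satisfied · (7,2)% 2/4 satisfied · (7,3)% 3/5 satisfied · (7,4)% 3/5 satisfied · (7,5)@ 2/5 satisfied · (7,6)@ 2/3 satisfied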